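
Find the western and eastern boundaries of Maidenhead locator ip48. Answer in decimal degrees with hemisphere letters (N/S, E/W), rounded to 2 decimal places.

Field I=8, P=15: +8·20° lon, +15·10° lat → SW at lon -20°, lat 60°.
Square 4, 8: +4·2° lon, +8·1° lat → SW at lon -12°, lat 68°.
Cell spans 2° lon × 1° lat.
west 12.00° W, east 10.00° W.

12.00° W, 10.00° W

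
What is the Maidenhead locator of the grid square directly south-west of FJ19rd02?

FJ19qd91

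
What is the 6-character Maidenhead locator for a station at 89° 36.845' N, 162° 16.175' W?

AR89uo

Shift to the Maidenhead origin (180°W, 90°S): lon 17.7304, lat 179.6141.
Field: 17.7304/20 → 0 → A, 179.6141/10 → 17 → R; chars AR.
Square: 17.7304/2 → 8, 9.6141/1 → 9; chars 89.
Subsquare: 1.7304/0.0833333 → 20 → u, 0.6141/0.0416667 → 14 → o; chars uo.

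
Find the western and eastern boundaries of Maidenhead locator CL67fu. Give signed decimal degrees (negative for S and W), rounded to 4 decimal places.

Field C=2, L=11: +2·20° lon, +11·10° lat → SW at lon -140°, lat 20°.
Square 6, 7: +6·2° lon, +7·1° lat → SW at lon -128°, lat 27°.
Subsquare f=5, u=20: +5·0.0833333° lon, +20·0.0416667° lat → SW at lon -127.583°, lat 27.8333°.
Cell spans 0.0833333° lon × 0.0416667° lat.
west -127.5833, east -127.5000.

-127.5833, -127.5000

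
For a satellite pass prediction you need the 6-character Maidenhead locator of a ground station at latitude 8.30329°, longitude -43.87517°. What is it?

GJ88bh

Add 180° to longitude and 90° to latitude: 136.1248, 98.3033.
Field: lon ⌊136.1248/20⌋ = 6 → G; lat ⌊98.3033/10⌋ = 9 → J.
Square: lon ⌊16.1248/2⌋ = 8; lat ⌊8.3033/1⌋ = 8.
Subsquare: lon ⌊0.1248/0.0833333⌋ = 1 → b; lat ⌊0.3033/0.0416667⌋ = 7 → h.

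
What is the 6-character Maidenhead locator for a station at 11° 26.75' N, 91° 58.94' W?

EK41ak

Shift to the Maidenhead origin (180°W, 90°S): lon 88.0177, lat 101.4458.
Field (20°×10°, letters A–R): 88.0177/20 → 4 → E, 101.4458/10 → 10 → K; chars EK.
Square (2°×1°, digits 0–9): 8.0177/2 → 4, 1.4458/1 → 1; chars 41.
Subsquare (5′×2.5′, letters a–x): 0.0177/0.0833333 → 0 → a, 0.4458/0.0416667 → 10 → k; chars ak.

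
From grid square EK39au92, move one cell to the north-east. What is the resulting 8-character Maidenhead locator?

EK39bu03

Longitude extended square 9; +1 → 10, wraps to 0, carry into subsquare.
Longitude subsquare a = 0; +1 → 1 = b.
Latitude extended square 2; +1 → 3.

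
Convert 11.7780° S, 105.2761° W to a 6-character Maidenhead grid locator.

Offset from 180°W / 90°S: lon 74.7239°, lat 78.2220°.
Field (20°×10°, letters A–R): 74.7239/20 → 3 → D, 78.2220/10 → 7 → H; chars DH.
Square (2°×1°, digits 0–9): 14.7239/2 → 7, 8.2220/1 → 8; chars 78.
Subsquare (5′×2.5′, letters a–x): 0.7239/0.0833333 → 8 → i, 0.2220/0.0416667 → 5 → f; chars if.

DH78if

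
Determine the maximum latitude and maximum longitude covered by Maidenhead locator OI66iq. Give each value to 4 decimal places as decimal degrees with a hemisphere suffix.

3.2917° S, 112.7500° E

Field O=14, I=8: +14·20° lon, +8·10° lat → SW at lon 100°, lat -10°.
Square 6, 6: +6·2° lon, +6·1° lat → SW at lon 112°, lat -4°.
Subsquare i=8, q=16: +8·0.0833333° lon, +16·0.0416667° lat → SW at lon 112.667°, lat -3.33333°.
Cell spans 0.0833333° lon × 0.0416667° lat. NE corner is SW corner plus one full cell.
latitude 3.2917° S, longitude 112.7500° E.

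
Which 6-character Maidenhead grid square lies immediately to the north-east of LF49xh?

LF59ai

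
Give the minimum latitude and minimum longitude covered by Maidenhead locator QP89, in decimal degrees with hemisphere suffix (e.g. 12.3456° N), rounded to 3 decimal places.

Field Q=16, P=15: +16·20° lon, +15·10° lat → SW at lon 140°, lat 60°.
Square 8, 9: +8·2° lon, +9·1° lat → SW at lon 156°, lat 69°.
latitude 69.000° N, longitude 156.000° E.

69.000° N, 156.000° E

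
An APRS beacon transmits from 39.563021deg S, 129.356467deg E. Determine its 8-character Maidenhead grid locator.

Add 180° to longitude and 90° to latitude: 309.35647, 50.43698.
Field: 309.35647/20 → 15 → P, 50.43698/10 → 5 → F; chars PF.
Square: 9.35647/2 → 4, 0.43698/1 → 0; chars 40.
Subsquare: 1.35647/0.0833333 → 16 → q, 0.43698/0.0416667 → 10 → k; chars qk.
Extended square: 0.02313/0.00833333 → 2, 0.02031/0.00416667 → 4; chars 24.

PF40qk24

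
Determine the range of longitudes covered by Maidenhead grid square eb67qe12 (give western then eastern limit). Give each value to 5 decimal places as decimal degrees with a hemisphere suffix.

86.65833° W, 86.65000° W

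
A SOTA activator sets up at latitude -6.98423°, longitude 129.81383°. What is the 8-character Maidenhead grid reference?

Shift to the Maidenhead origin (180°W, 90°S): lon 309.81383, lat 83.01577.
Field: lon ⌊309.81383/20⌋ = 15 → P; lat ⌊83.01577/10⌋ = 8 → I.
Square: lon ⌊9.81383/2⌋ = 4; lat ⌊3.01577/1⌋ = 3.
Subsquare: lon ⌊1.81383/0.0833333⌋ = 21 → v; lat ⌊0.01577/0.0416667⌋ = 0 → a.
Extended square: lon ⌊0.06383/0.00833333⌋ = 7; lat ⌊0.01577/0.00416667⌋ = 3.

PI43va73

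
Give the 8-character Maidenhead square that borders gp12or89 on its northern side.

GP12os80

Latitude extended square 9; +1 → 10, wraps to 0, carry into subsquare.
Latitude subsquare r = 17; +1 → 18 = s.
The longitude characters are unchanged.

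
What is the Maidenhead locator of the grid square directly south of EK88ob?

EK88oa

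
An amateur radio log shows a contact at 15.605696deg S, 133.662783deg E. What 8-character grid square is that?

Add 180° to longitude and 90° to latitude: 313.66278, 74.39430.
Field: 313.66278/20 → 15 → P, 74.39430/10 → 7 → H; chars PH.
Square: 13.66278/2 → 6, 4.39430/1 → 4; chars 64.
Subsquare: 1.66278/0.0833333 → 19 → t, 0.39430/0.0416667 → 9 → j; chars tj.
Extended square: 0.07945/0.00833333 → 9, 0.01930/0.00416667 → 4; chars 94.

PH64tj94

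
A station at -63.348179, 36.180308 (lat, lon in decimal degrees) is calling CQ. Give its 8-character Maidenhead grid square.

Shift to the Maidenhead origin (180°W, 90°S): lon 216.18031, lat 26.65182.
Field (20°×10°, letters A–R): lon ⌊216.18031/20⌋ = 10 → K; lat ⌊26.65182/10⌋ = 2 → C.
Square (2°×1°, digits 0–9): lon ⌊16.18031/2⌋ = 8; lat ⌊6.65182/1⌋ = 6.
Subsquare (5′×2.5′, letters a–x): lon ⌊0.18031/0.0833333⌋ = 2 → c; lat ⌊0.65182/0.0416667⌋ = 15 → p.
Extended square (30″×15″, digits 0–9): lon ⌊0.01364/0.00833333⌋ = 1; lat ⌊0.02682/0.00416667⌋ = 6.

KC86cp16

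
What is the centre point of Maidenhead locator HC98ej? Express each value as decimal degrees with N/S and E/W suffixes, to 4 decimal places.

61.6042° S, 21.6250° W

Field H=7, C=2: +7·20° lon, +2·10° lat → SW at lon -40°, lat -70°.
Square 9, 8: +9·2° lon, +8·1° lat → SW at lon -22°, lat -62°.
Subsquare e=4, j=9: +4·0.0833333° lon, +9·0.0416667° lat → SW at lon -21.6667°, lat -61.625°.
Cell spans 0.0833333° lon × 0.0416667° lat. Centre is SW corner plus half of each.
latitude 61.6042° S, longitude 21.6250° W.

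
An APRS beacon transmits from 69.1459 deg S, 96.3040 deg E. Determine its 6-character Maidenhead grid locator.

NC80du

Offset from 180°W / 90°S: lon 276.3040°, lat 20.8541°.
Field: lon ⌊276.3040/20⌋ = 13 → N; lat ⌊20.8541/10⌋ = 2 → C.
Square: lon ⌊16.3040/2⌋ = 8; lat ⌊0.8541/1⌋ = 0.
Subsquare: lon ⌊0.3040/0.0833333⌋ = 3 → d; lat ⌊0.8541/0.0416667⌋ = 20 → u.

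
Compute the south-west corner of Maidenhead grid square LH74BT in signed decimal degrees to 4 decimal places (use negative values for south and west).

-15.2083, 54.0833

Field L=11, H=7: +11·20° lon, +7·10° lat → SW at lon 40°, lat -20°.
Square 7, 4: +7·2° lon, +4·1° lat → SW at lon 54°, lat -16°.
Subsquare b=1, t=19: +1·0.0833333° lon, +19·0.0416667° lat → SW at lon 54.0833°, lat -15.2083°.
latitude -15.2083, longitude 54.0833.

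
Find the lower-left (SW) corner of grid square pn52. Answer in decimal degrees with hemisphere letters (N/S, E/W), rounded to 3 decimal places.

42.000° N, 130.000° E

Field P=15, N=13: +15·20° lon, +13·10° lat → SW at lon 120°, lat 40°.
Square 5, 2: +5·2° lon, +2·1° lat → SW at lon 130°, lat 42°.
latitude 42.000° N, longitude 130.000° E.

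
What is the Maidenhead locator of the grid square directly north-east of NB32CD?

NB32de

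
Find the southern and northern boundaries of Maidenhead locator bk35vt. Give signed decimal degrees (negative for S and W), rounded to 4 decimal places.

Field B=1, K=10: +1·20° lon, +10·10° lat → SW at lon -160°, lat 10°.
Square 3, 5: +3·2° lon, +5·1° lat → SW at lon -154°, lat 15°.
Subsquare v=21, t=19: +21·0.0833333° lon, +19·0.0416667° lat → SW at lon -152.25°, lat 15.7917°.
Cell spans 0.0833333° lon × 0.0416667° lat.
south 15.7917, north 15.8333.

15.7917, 15.8333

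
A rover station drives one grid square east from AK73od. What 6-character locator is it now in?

AK73pd

Longitude subsquare o = 14; +1 → 15 = p.
The latitude characters are unchanged.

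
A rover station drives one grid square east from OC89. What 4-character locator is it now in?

OC99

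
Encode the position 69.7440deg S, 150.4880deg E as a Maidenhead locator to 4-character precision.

QC50

Offset from 180°W / 90°S: lon 330.49°, lat 20.26°.
Field: lon ⌊330.49/20⌋ = 16 → Q; lat ⌊20.26/10⌋ = 2 → C.
Square: lon ⌊10.49/2⌋ = 5; lat ⌊0.26/1⌋ = 0.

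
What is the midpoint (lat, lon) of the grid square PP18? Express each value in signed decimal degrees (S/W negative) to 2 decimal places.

Field P=15, P=15: +15·20° lon, +15·10° lat → SW at lon 120°, lat 60°.
Square 1, 8: +1·2° lon, +8·1° lat → SW at lon 122°, lat 68°.
Cell spans 2° lon × 1° lat. Centre is SW corner plus half of each.
latitude 68.50, longitude 123.00.

68.50, 123.00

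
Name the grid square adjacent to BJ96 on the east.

CJ06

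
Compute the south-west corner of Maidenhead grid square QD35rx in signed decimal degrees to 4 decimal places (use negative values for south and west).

-54.0417, 147.4167

Field Q=16, D=3: +16·20° lon, +3·10° lat → SW at lon 140°, lat -60°.
Square 3, 5: +3·2° lon, +5·1° lat → SW at lon 146°, lat -55°.
Subsquare r=17, x=23: +17·0.0833333° lon, +23·0.0416667° lat → SW at lon 147.417°, lat -54.0417°.
latitude -54.0417, longitude 147.4167.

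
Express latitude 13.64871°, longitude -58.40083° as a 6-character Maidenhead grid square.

GK03tp

Shift to the Maidenhead origin (180°W, 90°S): lon 121.5992, lat 103.6487.
Field: 121.5992/20 → 6 → G, 103.6487/10 → 10 → K; chars GK.
Square: 1.5992/2 → 0, 3.6487/1 → 3; chars 03.
Subsquare: 1.5992/0.0833333 → 19 → t, 0.6487/0.0416667 → 15 → p; chars tp.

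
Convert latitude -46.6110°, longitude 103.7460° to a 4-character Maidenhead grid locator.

Add 180° to longitude and 90° to latitude: 283.75, 43.39.
Field: lon ⌊283.75/20⌋ = 14 → O; lat ⌊43.39/10⌋ = 4 → E.
Square: lon ⌊3.75/2⌋ = 1; lat ⌊3.39/1⌋ = 3.

OE13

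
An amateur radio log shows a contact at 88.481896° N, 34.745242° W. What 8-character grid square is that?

HR28pl05

Add 180° to longitude and 90° to latitude: 145.25476, 178.48190.
Field: lon ⌊145.25476/20⌋ = 7 → H; lat ⌊178.48190/10⌋ = 17 → R.
Square: lon ⌊5.25476/2⌋ = 2; lat ⌊8.48190/1⌋ = 8.
Subsquare: lon ⌊1.25476/0.0833333⌋ = 15 → p; lat ⌊0.48190/0.0416667⌋ = 11 → l.
Extended square: lon ⌊0.00476/0.00833333⌋ = 0; lat ⌊0.02356/0.00416667⌋ = 5.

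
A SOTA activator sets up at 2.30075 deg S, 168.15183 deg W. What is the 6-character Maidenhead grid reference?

AI57wq

Add 180° to longitude and 90° to latitude: 11.8482, 87.6993.
Field: 11.8482/20 → 0 → A, 87.6993/10 → 8 → I; chars AI.
Square: 11.8482/2 → 5, 7.6993/1 → 7; chars 57.
Subsquare: 1.8482/0.0833333 → 22 → w, 0.6993/0.0416667 → 16 → q; chars wq.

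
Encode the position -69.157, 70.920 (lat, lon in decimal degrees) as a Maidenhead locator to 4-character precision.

MC50

Add 180° to longitude and 90° to latitude: 250.92, 20.84.
Field: 250.92/20 → 12 → M, 20.84/10 → 2 → C; chars MC.
Square: 10.92/2 → 5, 0.84/1 → 0; chars 50.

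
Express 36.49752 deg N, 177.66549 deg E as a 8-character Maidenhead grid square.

Shift to the Maidenhead origin (180°W, 90°S): lon 357.66549, lat 126.49752.
Field: 357.66549/20 → 17 → R, 126.49752/10 → 12 → M; chars RM.
Square: 17.66549/2 → 8, 6.49752/1 → 6; chars 86.
Subsquare: 1.66549/0.0833333 → 19 → t, 0.49752/0.0416667 → 11 → l; chars tl.
Extended square: 0.08216/0.00833333 → 9, 0.03919/0.00416667 → 9; chars 99.

RM86tl99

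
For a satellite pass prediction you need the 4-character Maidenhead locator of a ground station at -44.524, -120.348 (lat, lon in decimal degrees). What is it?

Offset from 180°W / 90°S: lon 59.65°, lat 45.48°.
Field (20°×10°, letters A–R): lon ⌊59.65/20⌋ = 2 → C; lat ⌊45.48/10⌋ = 4 → E.
Square (2°×1°, digits 0–9): lon ⌊19.65/2⌋ = 9; lat ⌊5.48/1⌋ = 5.

CE95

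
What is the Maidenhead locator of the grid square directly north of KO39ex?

KP30ea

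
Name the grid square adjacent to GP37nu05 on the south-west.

GP37mu94

Longitude extended square 0; −1 → -1, wraps to 9, carry into subsquare.
Longitude subsquare n = 13; −1 → 12 = m.
Latitude extended square 5; −1 → 4.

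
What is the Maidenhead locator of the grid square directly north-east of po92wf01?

PO92wf12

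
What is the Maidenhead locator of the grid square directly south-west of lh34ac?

Longitude subsquare a = 0; −1 → -1, wraps to 23 = x, carry into square.
Longitude square 3; −1 → 2.
Latitude subsquare c = 2; −1 → 1 = b.

LH24xb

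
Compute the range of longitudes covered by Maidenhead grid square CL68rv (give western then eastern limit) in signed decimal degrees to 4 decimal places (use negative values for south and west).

Field C=2, L=11: +2·20° lon, +11·10° lat → SW at lon -140°, lat 20°.
Square 6, 8: +6·2° lon, +8·1° lat → SW at lon -128°, lat 28°.
Subsquare r=17, v=21: +17·0.0833333° lon, +21·0.0416667° lat → SW at lon -126.583°, lat 28.875°.
Cell spans 0.0833333° lon × 0.0416667° lat.
west -126.5833, east -126.5000.

-126.5833, -126.5000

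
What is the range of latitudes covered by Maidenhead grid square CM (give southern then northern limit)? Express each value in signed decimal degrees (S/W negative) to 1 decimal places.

30.0, 40.0

Field C=2, M=12: +2·20° lon, +12·10° lat → SW at lon -140°, lat 30°.
Cell spans 20° lon × 10° lat.
south 30.0, north 40.0.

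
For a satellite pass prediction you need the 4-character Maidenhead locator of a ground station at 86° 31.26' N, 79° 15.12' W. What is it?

FR06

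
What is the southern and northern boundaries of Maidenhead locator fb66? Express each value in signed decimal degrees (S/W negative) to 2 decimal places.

-74.00, -73.00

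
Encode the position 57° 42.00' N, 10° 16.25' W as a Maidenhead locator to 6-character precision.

IO47uq

Shift to the Maidenhead origin (180°W, 90°S): lon 169.7292, lat 147.7000.
Field: 169.7292/20 → 8 → I, 147.7000/10 → 14 → O; chars IO.
Square: 9.7292/2 → 4, 7.7000/1 → 7; chars 47.
Subsquare: 1.7292/0.0833333 → 20 → u, 0.7000/0.0416667 → 16 → q; chars uq.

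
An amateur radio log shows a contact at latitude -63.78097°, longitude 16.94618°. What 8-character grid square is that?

JC86lf32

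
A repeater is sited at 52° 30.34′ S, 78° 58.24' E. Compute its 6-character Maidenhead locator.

MD97ll

Offset from 180°W / 90°S: lon 258.9707°, lat 37.4943°.
Field: lon ⌊258.9707/20⌋ = 12 → M; lat ⌊37.4943/10⌋ = 3 → D.
Square: lon ⌊18.9707/2⌋ = 9; lat ⌊7.4943/1⌋ = 7.
Subsquare: lon ⌊0.9707/0.0833333⌋ = 11 → l; lat ⌊0.4943/0.0416667⌋ = 11 → l.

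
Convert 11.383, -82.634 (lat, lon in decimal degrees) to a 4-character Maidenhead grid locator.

EK81

Add 180° to longitude and 90° to latitude: 97.37, 101.38.
Field: 97.37/20 → 4 → E, 101.38/10 → 10 → K; chars EK.
Square: 17.37/2 → 8, 1.38/1 → 1; chars 81.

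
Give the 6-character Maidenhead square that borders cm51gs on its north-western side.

CM51ft

Longitude subsquare g = 6; −1 → 5 = f.
Latitude subsquare s = 18; +1 → 19 = t.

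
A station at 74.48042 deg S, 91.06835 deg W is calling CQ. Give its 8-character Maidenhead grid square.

EB45lm14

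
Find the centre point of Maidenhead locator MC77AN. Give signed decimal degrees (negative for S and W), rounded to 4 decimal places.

-62.4375, 74.0417

Field M=12, C=2: +12·20° lon, +2·10° lat → SW at lon 60°, lat -70°.
Square 7, 7: +7·2° lon, +7·1° lat → SW at lon 74°, lat -63°.
Subsquare a=0, n=13: +0·0.0833333° lon, +13·0.0416667° lat → SW at lon 74°, lat -62.4583°.
Cell spans 0.0833333° lon × 0.0416667° lat. Centre is SW corner plus half of each.
latitude -62.4375, longitude 74.0417.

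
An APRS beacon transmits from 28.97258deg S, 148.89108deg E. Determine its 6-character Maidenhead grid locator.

QG41ka

Shift to the Maidenhead origin (180°W, 90°S): lon 328.8911, lat 61.0274.
Field (20°×10°, letters A–R): 328.8911/20 → 16 → Q, 61.0274/10 → 6 → G; chars QG.
Square (2°×1°, digits 0–9): 8.8911/2 → 4, 1.0274/1 → 1; chars 41.
Subsquare (5′×2.5′, letters a–x): 0.8911/0.0833333 → 10 → k, 0.0274/0.0416667 → 0 → a; chars ka.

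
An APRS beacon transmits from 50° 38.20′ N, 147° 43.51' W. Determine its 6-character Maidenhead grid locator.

BO60dp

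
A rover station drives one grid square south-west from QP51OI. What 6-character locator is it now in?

Longitude subsquare o = 14; −1 → 13 = n.
Latitude subsquare i = 8; −1 → 7 = h.

QP51nh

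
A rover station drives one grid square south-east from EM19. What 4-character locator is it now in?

Longitude square 1; +1 → 2.
Latitude square 9; −1 → 8.

EM28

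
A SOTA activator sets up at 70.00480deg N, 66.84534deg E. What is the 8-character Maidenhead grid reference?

MQ30ka11

Add 180° to longitude and 90° to latitude: 246.84534, 160.00480.
Field: lon ⌊246.84534/20⌋ = 12 → M; lat ⌊160.00480/10⌋ = 16 → Q.
Square: lon ⌊6.84534/2⌋ = 3; lat ⌊0.00480/1⌋ = 0.
Subsquare: lon ⌊0.84534/0.0833333⌋ = 10 → k; lat ⌊0.00480/0.0416667⌋ = 0 → a.
Extended square: lon ⌊0.01201/0.00833333⌋ = 1; lat ⌊0.00480/0.00416667⌋ = 1.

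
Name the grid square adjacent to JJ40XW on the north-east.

Longitude subsquare x = 23; +1 → 24, wraps to 0 = a, carry into square.
Longitude square 4; +1 → 5.
Latitude subsquare w = 22; +1 → 23 = x.

JJ50ax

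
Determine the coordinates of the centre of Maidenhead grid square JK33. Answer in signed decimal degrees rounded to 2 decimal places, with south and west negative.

13.50, 7.00

Field J=9, K=10: +9·20° lon, +10·10° lat → SW at lon 0°, lat 10°.
Square 3, 3: +3·2° lon, +3·1° lat → SW at lon 6°, lat 13°.
Cell spans 2° lon × 1° lat. Centre is SW corner plus half of each.
latitude 13.50, longitude 7.00.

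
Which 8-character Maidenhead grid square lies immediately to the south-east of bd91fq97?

BD91gq06

Longitude extended square 9; +1 → 10, wraps to 0, carry into subsquare.
Longitude subsquare f = 5; +1 → 6 = g.
Latitude extended square 7; −1 → 6.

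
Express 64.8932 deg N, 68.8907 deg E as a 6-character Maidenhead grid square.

Shift to the Maidenhead origin (180°W, 90°S): lon 248.8907, lat 154.8932.
Field: lon ⌊248.8907/20⌋ = 12 → M; lat ⌊154.8932/10⌋ = 15 → P.
Square: lon ⌊8.8907/2⌋ = 4; lat ⌊4.8932/1⌋ = 4.
Subsquare: lon ⌊0.8907/0.0833333⌋ = 10 → k; lat ⌊0.8932/0.0416667⌋ = 21 → v.

MP44kv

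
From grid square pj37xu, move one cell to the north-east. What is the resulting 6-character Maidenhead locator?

Longitude subsquare x = 23; +1 → 24, wraps to 0 = a, carry into square.
Longitude square 3; +1 → 4.
Latitude subsquare u = 20; +1 → 21 = v.

PJ47av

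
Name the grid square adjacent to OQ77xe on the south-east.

OQ87ad

Longitude subsquare x = 23; +1 → 24, wraps to 0 = a, carry into square.
Longitude square 7; +1 → 8.
Latitude subsquare e = 4; −1 → 3 = d.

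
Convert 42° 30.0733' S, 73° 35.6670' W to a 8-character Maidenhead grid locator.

FE37el89

Add 180° to longitude and 90° to latitude: 106.40555, 47.49878.
Field: lon ⌊106.40555/20⌋ = 5 → F; lat ⌊47.49878/10⌋ = 4 → E.
Square: lon ⌊6.40555/2⌋ = 3; lat ⌊7.49878/1⌋ = 7.
Subsquare: lon ⌊0.40555/0.0833333⌋ = 4 → e; lat ⌊0.49878/0.0416667⌋ = 11 → l.
Extended square: lon ⌊0.07222/0.00833333⌋ = 8; lat ⌊0.04045/0.00416667⌋ = 9.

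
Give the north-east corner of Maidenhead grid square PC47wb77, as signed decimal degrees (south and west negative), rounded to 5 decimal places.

-62.92500, 129.90000

Field P=15, C=2: +15·20° lon, +2·10° lat → SW at lon 120°, lat -70°.
Square 4, 7: +4·2° lon, +7·1° lat → SW at lon 128°, lat -63°.
Subsquare w=22, b=1: +22·0.0833333° lon, +1·0.0416667° lat → SW at lon 129.833°, lat -62.9583°.
Extended square 7, 7: +7·0.00833333° lon, +7·0.00416667° lat → SW at lon 129.892°, lat -62.9292°.
Cell spans 0.00833333° lon × 0.00416667° lat. NE corner is SW corner plus one full cell.
latitude -62.92500, longitude 129.90000.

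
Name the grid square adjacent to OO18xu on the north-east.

OO28av

Longitude subsquare x = 23; +1 → 24, wraps to 0 = a, carry into square.
Longitude square 1; +1 → 2.
Latitude subsquare u = 20; +1 → 21 = v.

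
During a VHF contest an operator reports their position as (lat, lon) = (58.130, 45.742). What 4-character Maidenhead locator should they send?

Add 180° to longitude and 90° to latitude: 225.74, 148.13.
Field: 225.74/20 → 11 → L, 148.13/10 → 14 → O; chars LO.
Square: 5.74/2 → 2, 8.13/1 → 8; chars 28.

LO28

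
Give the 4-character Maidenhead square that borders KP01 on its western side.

JP91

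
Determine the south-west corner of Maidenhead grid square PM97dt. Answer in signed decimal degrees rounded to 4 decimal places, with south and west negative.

Field P=15, M=12: +15·20° lon, +12·10° lat → SW at lon 120°, lat 30°.
Square 9, 7: +9·2° lon, +7·1° lat → SW at lon 138°, lat 37°.
Subsquare d=3, t=19: +3·0.0833333° lon, +19·0.0416667° lat → SW at lon 138.25°, lat 37.7917°.
latitude 37.7917, longitude 138.2500.

37.7917, 138.2500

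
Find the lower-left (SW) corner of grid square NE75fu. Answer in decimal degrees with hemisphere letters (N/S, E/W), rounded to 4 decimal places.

44.1667° S, 94.4167° E

Field N=13, E=4: +13·20° lon, +4·10° lat → SW at lon 80°, lat -50°.
Square 7, 5: +7·2° lon, +5·1° lat → SW at lon 94°, lat -45°.
Subsquare f=5, u=20: +5·0.0833333° lon, +20·0.0416667° lat → SW at lon 94.4167°, lat -44.1667°.
latitude 44.1667° S, longitude 94.4167° E.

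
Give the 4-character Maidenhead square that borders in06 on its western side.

HN96

Longitude square 0; −1 → -1, wraps to 9, carry into field.
Longitude field I = 8; −1 → 7 = H.
The latitude characters are unchanged.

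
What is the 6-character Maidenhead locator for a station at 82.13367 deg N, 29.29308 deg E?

Add 180° to longitude and 90° to latitude: 209.2931, 172.1337.
Field: lon ⌊209.2931/20⌋ = 10 → K; lat ⌊172.1337/10⌋ = 17 → R.
Square: lon ⌊9.2931/2⌋ = 4; lat ⌊2.1337/1⌋ = 2.
Subsquare: lon ⌊1.2931/0.0833333⌋ = 15 → p; lat ⌊0.1337/0.0416667⌋ = 3 → d.

KR42pd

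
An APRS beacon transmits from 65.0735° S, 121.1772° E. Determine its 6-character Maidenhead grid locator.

Offset from 180°W / 90°S: lon 301.1772°, lat 24.9265°.
Field: 301.1772/20 → 15 → P, 24.9265/10 → 2 → C; chars PC.
Square: 1.1772/2 → 0, 4.9265/1 → 4; chars 04.
Subsquare: 1.1772/0.0833333 → 14 → o, 0.9265/0.0416667 → 22 → w; chars ow.

PC04ow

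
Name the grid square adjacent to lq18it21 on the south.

Latitude extended square 1; −1 → 0.
The longitude characters are unchanged.

LQ18it20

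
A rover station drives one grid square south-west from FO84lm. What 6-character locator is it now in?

FO84kl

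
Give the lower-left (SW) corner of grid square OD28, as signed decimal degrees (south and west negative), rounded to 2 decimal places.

Field O=14, D=3: +14·20° lon, +3·10° lat → SW at lon 100°, lat -60°.
Square 2, 8: +2·2° lon, +8·1° lat → SW at lon 104°, lat -52°.
latitude -52.00, longitude 104.00.

-52.00, 104.00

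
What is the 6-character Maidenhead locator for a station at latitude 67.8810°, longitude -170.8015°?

AP47ov

Add 180° to longitude and 90° to latitude: 9.1985, 157.8810.
Field (20°×10°, letters A–R): lon ⌊9.1985/20⌋ = 0 → A; lat ⌊157.8810/10⌋ = 15 → P.
Square (2°×1°, digits 0–9): lon ⌊9.1985/2⌋ = 4; lat ⌊7.8810/1⌋ = 7.
Subsquare (5′×2.5′, letters a–x): lon ⌊1.1985/0.0833333⌋ = 14 → o; lat ⌊0.8810/0.0416667⌋ = 21 → v.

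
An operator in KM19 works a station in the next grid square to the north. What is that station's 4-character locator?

KN10

Latitude square 9; +1 → 10, wraps to 0, carry into field.
Latitude field M = 12; +1 → 13 = N.
The longitude characters are unchanged.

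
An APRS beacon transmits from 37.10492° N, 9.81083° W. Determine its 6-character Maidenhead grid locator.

Offset from 180°W / 90°S: lon 170.1892°, lat 127.1049°.
Field: lon ⌊170.1892/20⌋ = 8 → I; lat ⌊127.1049/10⌋ = 12 → M.
Square: lon ⌊10.1892/2⌋ = 5; lat ⌊7.1049/1⌋ = 7.
Subsquare: lon ⌊0.1892/0.0833333⌋ = 2 → c; lat ⌊0.1049/0.0416667⌋ = 2 → c.

IM57cc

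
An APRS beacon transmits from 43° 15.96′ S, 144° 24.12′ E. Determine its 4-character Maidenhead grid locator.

Offset from 180°W / 90°S: lon 324.40°, lat 46.73°.
Field: 324.40/20 → 16 → Q, 46.73/10 → 4 → E; chars QE.
Square: 4.40/2 → 2, 6.73/1 → 6; chars 26.

QE26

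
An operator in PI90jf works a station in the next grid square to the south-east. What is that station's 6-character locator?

PI90ke

Longitude subsquare j = 9; +1 → 10 = k.
Latitude subsquare f = 5; −1 → 4 = e.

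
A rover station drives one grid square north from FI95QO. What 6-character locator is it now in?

Latitude subsquare o = 14; +1 → 15 = p.
The longitude characters are unchanged.

FI95qp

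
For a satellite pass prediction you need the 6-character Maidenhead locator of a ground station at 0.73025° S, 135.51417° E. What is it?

PI79sg

Offset from 180°W / 90°S: lon 315.5142°, lat 89.2698°.
Field: lon ⌊315.5142/20⌋ = 15 → P; lat ⌊89.2698/10⌋ = 8 → I.
Square: lon ⌊15.5142/2⌋ = 7; lat ⌊9.2698/1⌋ = 9.
Subsquare: lon ⌊1.5142/0.0833333⌋ = 18 → s; lat ⌊0.2698/0.0416667⌋ = 6 → g.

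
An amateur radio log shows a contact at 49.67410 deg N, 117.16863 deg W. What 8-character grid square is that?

Offset from 180°W / 90°S: lon 62.83137°, lat 139.67410°.
Field: lon ⌊62.83137/20⌋ = 3 → D; lat ⌊139.67410/10⌋ = 13 → N.
Square: lon ⌊2.83137/2⌋ = 1; lat ⌊9.67410/1⌋ = 9.
Subsquare: lon ⌊0.83137/0.0833333⌋ = 9 → j; lat ⌊0.67410/0.0416667⌋ = 16 → q.
Extended square: lon ⌊0.08137/0.00833333⌋ = 9; lat ⌊0.00743/0.00416667⌋ = 1.

DN19jq91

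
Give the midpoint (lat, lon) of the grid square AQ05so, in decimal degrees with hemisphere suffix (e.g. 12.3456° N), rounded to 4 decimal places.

Field A=0, Q=16: +0·20° lon, +16·10° lat → SW at lon -180°, lat 70°.
Square 0, 5: +0·2° lon, +5·1° lat → SW at lon -180°, lat 75°.
Subsquare s=18, o=14: +18·0.0833333° lon, +14·0.0416667° lat → SW at lon -178.5°, lat 75.5833°.
Cell spans 0.0833333° lon × 0.0416667° lat. Centre is SW corner plus half of each.
latitude 75.6042° N, longitude 178.4583° W.

75.6042° N, 178.4583° W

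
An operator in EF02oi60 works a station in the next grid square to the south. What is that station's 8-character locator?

EF02oh69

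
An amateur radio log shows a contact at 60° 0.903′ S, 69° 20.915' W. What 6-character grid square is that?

FC59hx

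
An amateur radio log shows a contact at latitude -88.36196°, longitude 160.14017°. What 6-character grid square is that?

RA01bp

Offset from 180°W / 90°S: lon 340.1402°, lat 1.6380°.
Field: lon ⌊340.1402/20⌋ = 17 → R; lat ⌊1.6380/10⌋ = 0 → A.
Square: lon ⌊0.1402/2⌋ = 0; lat ⌊1.6380/1⌋ = 1.
Subsquare: lon ⌊0.1402/0.0833333⌋ = 1 → b; lat ⌊0.6380/0.0416667⌋ = 15 → p.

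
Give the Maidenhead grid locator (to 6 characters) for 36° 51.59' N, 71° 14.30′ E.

MM56ou

Offset from 180°W / 90°S: lon 251.2383°, lat 126.8598°.
Field (20°×10°, letters A–R): lon ⌊251.2383/20⌋ = 12 → M; lat ⌊126.8598/10⌋ = 12 → M.
Square (2°×1°, digits 0–9): lon ⌊11.2383/2⌋ = 5; lat ⌊6.8598/1⌋ = 6.
Subsquare (5′×2.5′, letters a–x): lon ⌊1.2383/0.0833333⌋ = 14 → o; lat ⌊0.8598/0.0416667⌋ = 20 → u.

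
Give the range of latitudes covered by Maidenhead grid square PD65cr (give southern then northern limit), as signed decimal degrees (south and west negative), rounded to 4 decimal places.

-54.2917, -54.2500

Field P=15, D=3: +15·20° lon, +3·10° lat → SW at lon 120°, lat -60°.
Square 6, 5: +6·2° lon, +5·1° lat → SW at lon 132°, lat -55°.
Subsquare c=2, r=17: +2·0.0833333° lon, +17·0.0416667° lat → SW at lon 132.167°, lat -54.2917°.
Cell spans 0.0833333° lon × 0.0416667° lat.
south -54.2917, north -54.2500.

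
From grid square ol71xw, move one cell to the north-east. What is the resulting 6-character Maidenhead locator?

Longitude subsquare x = 23; +1 → 24, wraps to 0 = a, carry into square.
Longitude square 7; +1 → 8.
Latitude subsquare w = 22; +1 → 23 = x.

OL81ax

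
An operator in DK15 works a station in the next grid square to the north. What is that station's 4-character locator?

DK16

Latitude square 5; +1 → 6.
The longitude characters are unchanged.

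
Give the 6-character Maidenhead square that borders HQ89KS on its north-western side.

Longitude subsquare k = 10; −1 → 9 = j.
Latitude subsquare s = 18; +1 → 19 = t.

HQ89jt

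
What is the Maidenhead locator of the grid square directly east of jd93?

Longitude square 9; +1 → 10, wraps to 0, carry into field.
Longitude field J = 9; +1 → 10 = K.
The latitude characters are unchanged.

KD03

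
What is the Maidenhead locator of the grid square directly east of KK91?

Longitude square 9; +1 → 10, wraps to 0, carry into field.
Longitude field K = 10; +1 → 11 = L.
The latitude characters are unchanged.

LK01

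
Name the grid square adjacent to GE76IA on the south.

GE75ix

Latitude subsquare a = 0; −1 → -1, wraps to 23 = x, carry into square.
Latitude square 6; −1 → 5.
The longitude characters are unchanged.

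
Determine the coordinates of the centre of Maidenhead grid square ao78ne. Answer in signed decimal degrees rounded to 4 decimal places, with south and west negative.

Field A=0, O=14: +0·20° lon, +14·10° lat → SW at lon -180°, lat 50°.
Square 7, 8: +7·2° lon, +8·1° lat → SW at lon -166°, lat 58°.
Subsquare n=13, e=4: +13·0.0833333° lon, +4·0.0416667° lat → SW at lon -164.917°, lat 58.1667°.
Cell spans 0.0833333° lon × 0.0416667° lat. Centre is SW corner plus half of each.
latitude 58.1875, longitude -164.8750.

58.1875, -164.8750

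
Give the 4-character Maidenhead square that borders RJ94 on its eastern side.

Longitude square 9; +1 → 10, wraps to 0, carry into field.
Longitude field R = 17; +1 → 18, wraps to 0 = A, wrapping around the antimeridian.
The latitude characters are unchanged.

AJ04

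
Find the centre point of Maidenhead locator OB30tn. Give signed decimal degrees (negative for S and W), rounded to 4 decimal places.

Field O=14, B=1: +14·20° lon, +1·10° lat → SW at lon 100°, lat -80°.
Square 3, 0: +3·2° lon, +0·1° lat → SW at lon 106°, lat -80°.
Subsquare t=19, n=13: +19·0.0833333° lon, +13·0.0416667° lat → SW at lon 107.583°, lat -79.4583°.
Cell spans 0.0833333° lon × 0.0416667° lat. Centre is SW corner plus half of each.
latitude -79.4375, longitude 107.6250.

-79.4375, 107.6250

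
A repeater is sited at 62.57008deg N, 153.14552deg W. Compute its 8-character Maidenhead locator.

BP32kn26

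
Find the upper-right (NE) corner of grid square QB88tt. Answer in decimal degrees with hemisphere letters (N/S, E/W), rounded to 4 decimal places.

Field Q=16, B=1: +16·20° lon, +1·10° lat → SW at lon 140°, lat -80°.
Square 8, 8: +8·2° lon, +8·1° lat → SW at lon 156°, lat -72°.
Subsquare t=19, t=19: +19·0.0833333° lon, +19·0.0416667° lat → SW at lon 157.583°, lat -71.2083°.
Cell spans 0.0833333° lon × 0.0416667° lat. NE corner is SW corner plus one full cell.
latitude 71.1667° S, longitude 157.6667° E.

71.1667° S, 157.6667° E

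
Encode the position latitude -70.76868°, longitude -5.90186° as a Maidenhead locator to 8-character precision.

IB79bf15

Add 180° to longitude and 90° to latitude: 174.09814, 19.23132.
Field: lon ⌊174.09814/20⌋ = 8 → I; lat ⌊19.23132/10⌋ = 1 → B.
Square: lon ⌊14.09814/2⌋ = 7; lat ⌊9.23132/1⌋ = 9.
Subsquare: lon ⌊0.09814/0.0833333⌋ = 1 → b; lat ⌊0.23132/0.0416667⌋ = 5 → f.
Extended square: lon ⌊0.01481/0.00833333⌋ = 1; lat ⌊0.02299/0.00416667⌋ = 5.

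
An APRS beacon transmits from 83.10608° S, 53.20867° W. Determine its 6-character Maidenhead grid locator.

Add 180° to longitude and 90° to latitude: 126.7913, 6.8939.
Field: 126.7913/20 → 6 → G, 6.8939/10 → 0 → A; chars GA.
Square: 6.7913/2 → 3, 6.8939/1 → 6; chars 36.
Subsquare: 0.7913/0.0833333 → 9 → j, 0.8939/0.0416667 → 21 → v; chars jv.

GA36jv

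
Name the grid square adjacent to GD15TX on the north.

GD16ta

Latitude subsquare x = 23; +1 → 24, wraps to 0 = a, carry into square.
Latitude square 5; +1 → 6.
The longitude characters are unchanged.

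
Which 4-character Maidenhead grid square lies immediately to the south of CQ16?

CQ15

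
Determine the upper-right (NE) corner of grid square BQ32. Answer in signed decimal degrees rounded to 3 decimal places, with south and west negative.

73.000, -152.000

Field B=1, Q=16: +1·20° lon, +16·10° lat → SW at lon -160°, lat 70°.
Square 3, 2: +3·2° lon, +2·1° lat → SW at lon -154°, lat 72°.
Cell spans 2° lon × 1° lat. NE corner is SW corner plus one full cell.
latitude 73.000, longitude -152.000.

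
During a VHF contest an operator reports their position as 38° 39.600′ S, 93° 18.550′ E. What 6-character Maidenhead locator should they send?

NF61pi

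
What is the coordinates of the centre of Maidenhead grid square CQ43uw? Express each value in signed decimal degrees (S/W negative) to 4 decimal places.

73.9375, -130.2917

Field C=2, Q=16: +2·20° lon, +16·10° lat → SW at lon -140°, lat 70°.
Square 4, 3: +4·2° lon, +3·1° lat → SW at lon -132°, lat 73°.
Subsquare u=20, w=22: +20·0.0833333° lon, +22·0.0416667° lat → SW at lon -130.333°, lat 73.9167°.
Cell spans 0.0833333° lon × 0.0416667° lat. Centre is SW corner plus half of each.
latitude 73.9375, longitude -130.2917.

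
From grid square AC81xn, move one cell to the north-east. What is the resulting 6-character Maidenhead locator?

Longitude subsquare x = 23; +1 → 24, wraps to 0 = a, carry into square.
Longitude square 8; +1 → 9.
Latitude subsquare n = 13; +1 → 14 = o.

AC91ao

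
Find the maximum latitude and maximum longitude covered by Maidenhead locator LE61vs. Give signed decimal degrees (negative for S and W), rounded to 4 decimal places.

-48.2083, 53.8333

Field L=11, E=4: +11·20° lon, +4·10° lat → SW at lon 40°, lat -50°.
Square 6, 1: +6·2° lon, +1·1° lat → SW at lon 52°, lat -49°.
Subsquare v=21, s=18: +21·0.0833333° lon, +18·0.0416667° lat → SW at lon 53.75°, lat -48.25°.
Cell spans 0.0833333° lon × 0.0416667° lat. NE corner is SW corner plus one full cell.
latitude -48.2083, longitude 53.8333.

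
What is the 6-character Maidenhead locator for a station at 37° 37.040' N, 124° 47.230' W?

CM77oo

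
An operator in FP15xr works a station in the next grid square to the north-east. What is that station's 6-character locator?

FP25as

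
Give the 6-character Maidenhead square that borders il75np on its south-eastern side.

Longitude subsquare n = 13; +1 → 14 = o.
Latitude subsquare p = 15; −1 → 14 = o.

IL75oo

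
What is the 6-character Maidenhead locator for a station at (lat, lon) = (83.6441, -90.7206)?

ER43pp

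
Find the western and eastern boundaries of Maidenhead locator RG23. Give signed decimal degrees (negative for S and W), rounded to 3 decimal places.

164.000, 166.000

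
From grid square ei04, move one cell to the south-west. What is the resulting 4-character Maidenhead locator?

DI93

Longitude square 0; −1 → -1, wraps to 9, carry into field.
Longitude field E = 4; −1 → 3 = D.
Latitude square 4; −1 → 3.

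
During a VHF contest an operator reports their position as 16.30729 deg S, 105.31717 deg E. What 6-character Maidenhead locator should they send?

Add 180° to longitude and 90° to latitude: 285.3172, 73.6927.
Field: 285.3172/20 → 14 → O, 73.6927/10 → 7 → H; chars OH.
Square: 5.3172/2 → 2, 3.6927/1 → 3; chars 23.
Subsquare: 1.3172/0.0833333 → 15 → p, 0.6927/0.0416667 → 16 → q; chars pq.

OH23pq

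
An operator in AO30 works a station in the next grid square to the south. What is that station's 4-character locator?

Latitude square 0; −1 → -1, wraps to 9, carry into field.
Latitude field O = 14; −1 → 13 = N.
The longitude characters are unchanged.

AN39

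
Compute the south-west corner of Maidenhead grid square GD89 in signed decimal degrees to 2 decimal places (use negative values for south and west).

Field G=6, D=3: +6·20° lon, +3·10° lat → SW at lon -60°, lat -60°.
Square 8, 9: +8·2° lon, +9·1° lat → SW at lon -44°, lat -51°.
latitude -51.00, longitude -44.00.

-51.00, -44.00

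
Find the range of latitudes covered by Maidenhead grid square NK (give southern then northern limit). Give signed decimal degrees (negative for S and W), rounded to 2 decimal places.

10.00, 20.00

Field N=13, K=10: +13·20° lon, +10·10° lat → SW at lon 80°, lat 10°.
Cell spans 20° lon × 10° lat.
south 10.00, north 20.00.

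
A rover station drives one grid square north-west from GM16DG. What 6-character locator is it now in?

Longitude subsquare d = 3; −1 → 2 = c.
Latitude subsquare g = 6; +1 → 7 = h.

GM16ch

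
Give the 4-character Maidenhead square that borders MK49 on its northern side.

ML40

Latitude square 9; +1 → 10, wraps to 0, carry into field.
Latitude field K = 10; +1 → 11 = L.
The longitude characters are unchanged.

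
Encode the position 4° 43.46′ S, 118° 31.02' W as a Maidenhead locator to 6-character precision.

DI05rg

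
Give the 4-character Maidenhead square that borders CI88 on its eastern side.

CI98

Longitude square 8; +1 → 9.
The latitude characters are unchanged.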